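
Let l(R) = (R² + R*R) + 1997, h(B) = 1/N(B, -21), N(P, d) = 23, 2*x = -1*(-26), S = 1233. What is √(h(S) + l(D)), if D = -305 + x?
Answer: 2*√22816437/23 ≈ 415.36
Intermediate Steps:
x = 13 (x = (-1*(-26))/2 = (½)*26 = 13)
h(B) = 1/23
D = -292 (D = -305 + 13 = -292)
l(R) = 1997 + 2*R² (l(R) = (R² + R²) + 1997 = 2*R² + 1997 = 1997 + 2*R²)
√(h(S) + l(D)) = √(1/23 + (1997 + 2*(-292)²)) = √(1/23 + (1997 + 2*85264)) = √(1/23 + (1997 + 170528)) = √(1/23 + 172525) = √(3968076/23) = 2*√22816437/23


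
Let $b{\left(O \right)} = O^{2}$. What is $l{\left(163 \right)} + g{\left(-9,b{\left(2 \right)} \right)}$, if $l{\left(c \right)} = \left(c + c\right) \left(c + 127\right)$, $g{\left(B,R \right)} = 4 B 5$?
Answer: $94360$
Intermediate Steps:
$g{\left(B,R \right)} = 20 B$
$l{\left(c \right)} = 2 c \left(127 + c\right)$
$l{\left(163 \right)} + g{\left(-9,b{\left(2 \right)} \right)} = 2 \cdot 163 \left(127 + 163\right) + 20 \left(-9\right) = 2 \cdot 163 \cdot 290 - 180 = 94540 - 180 = 94360$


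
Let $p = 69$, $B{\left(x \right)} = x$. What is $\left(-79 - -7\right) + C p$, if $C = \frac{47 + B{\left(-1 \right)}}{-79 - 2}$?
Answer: $- \frac{3002}{27} \approx -111.19$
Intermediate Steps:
$C = - \frac{46}{81}$ ($C = \frac{47 - 1}{-79 - 2} = \frac{46}{-81} = 46 \left(- \frac{1}{81}\right) = - \frac{46}{81} \approx -0.5679$)
$\left(-79 - -7\right) + C p = \left(-79 - -7\right) - \frac{1058}{27} = \left(-79 + 7\right) - \frac{1058}{27} = -72 - \frac{1058}{27} = - \frac{3002}{27}$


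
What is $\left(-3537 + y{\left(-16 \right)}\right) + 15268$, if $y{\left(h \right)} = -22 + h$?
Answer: $11693$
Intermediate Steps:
$\left(-3537 + y{\left(-16 \right)}\right) + 15268 = \left(-3537 - 38\right) + 15268 = -3575 + 15268 = 11693$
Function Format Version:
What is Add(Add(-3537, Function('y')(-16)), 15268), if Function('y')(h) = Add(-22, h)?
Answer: 11693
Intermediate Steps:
Add(Add(-3537, Function('y')(-16)), 15268) = Add(Add(-3537, Add(-22, -16)), 15268) = Add(Add(-3537, -38), 15268) = Add(-3575, 15268) = 11693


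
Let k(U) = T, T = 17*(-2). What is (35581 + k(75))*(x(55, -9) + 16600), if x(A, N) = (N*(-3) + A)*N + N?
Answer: 563526591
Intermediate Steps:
T = -34
k(U) = -34
x(A, N) = N + N*(A - 3*N) (x(A, N) = (-3*N + A)*N + N = (A - 3*N)*N + N = N*(A - 3*N) + N = N + N*(A - 3*N))
(35581 + k(75))*(x(55, -9) + 16600) = (35581 - 34)*(-9*(1 + 55 - 3*(-9)) + 16600) = 35547*(-9*(1 + 55 + 27) + 16600) = 35547*(-9*83 + 16600) = 35547*(-747 + 16600) = 35547*15853 = 563526591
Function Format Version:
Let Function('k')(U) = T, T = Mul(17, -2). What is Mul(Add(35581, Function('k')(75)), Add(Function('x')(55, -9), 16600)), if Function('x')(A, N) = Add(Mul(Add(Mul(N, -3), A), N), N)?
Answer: 563526591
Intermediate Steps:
T = -34
Function('k')(U) = -34
Function('x')(A, N) = Add(N, Mul(N, Add(A, Mul(-3, N)))) (Function('x')(A, N) = Add(Mul(Add(Mul(-3, N), A), N), N) = Add(Mul(Add(A, Mul(-3, N)), N), N) = Add(Mul(N, Add(A, Mul(-3, N))), N) = Add(N, Mul(N, Add(A, Mul(-3, N)))))
Mul(Add(35581, Function('k')(75)), Add(Function('x')(55, -9), 16600)) = Mul(Add(35581, -34), Add(Mul(-9, Add(1, 55, Mul(-3, -9))), 16600)) = Mul(35547, Add(Mul(-9, Add(1, 55, 27)), 16600)) = Mul(35547, Add(Mul(-9, 83), 16600)) = Mul(35547, Add(-747, 16600)) = Mul(35547, 15853) = 563526591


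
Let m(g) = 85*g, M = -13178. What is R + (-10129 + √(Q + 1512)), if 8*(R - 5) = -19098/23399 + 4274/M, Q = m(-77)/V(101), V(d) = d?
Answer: -12487199323297/1233408088 + 7*√301283/101 ≈ -10086.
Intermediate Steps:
Q = -6545/101 (Q = (85*(-77))/101 = -6545*1/101 = -6545/101 ≈ -64.802)
R = 5991200055/1233408088 (R = 5 + (-19098/23399 + 4274/(-13178))/8 = 5 + (-19098*1/23399 + 4274*(-1/13178))/8 = 5 + (-19098/23399 - 2137/6589)/8 = 5 + (⅛)*(-175840385/154176011) = 5 - 175840385/1233408088 = 5991200055/1233408088 ≈ 4.8574)
R + (-10129 + √(Q + 1512)) = 5991200055/1233408088 + (-10129 + √(-6545/101 + 1512)) = 5991200055/1233408088 + (-10129 + √(146167/101)) = 5991200055/1233408088 + (-10129 + 7*√301283/101) = -12487199323297/1233408088 + 7*√301283/101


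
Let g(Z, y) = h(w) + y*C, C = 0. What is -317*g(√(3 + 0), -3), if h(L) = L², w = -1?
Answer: -317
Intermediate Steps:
g(Z, y) = 1 (g(Z, y) = (-1)² + y*0 = 1 + 0 = 1)
-317*g(√(3 + 0), -3) = -317*1 = -317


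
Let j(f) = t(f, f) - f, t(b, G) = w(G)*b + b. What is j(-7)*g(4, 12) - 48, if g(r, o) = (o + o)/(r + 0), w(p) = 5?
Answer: -258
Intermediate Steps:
g(r, o) = 2*o/r (g(r, o) = (2*o)/r = 2*o/r)
t(b, G) = 6*b (t(b, G) = 5*b + b = 6*b)
j(f) = 5*f (j(f) = 6*f - f = 5*f)
j(-7)*g(4, 12) - 48 = (5*(-7))*(2*12/4) - 48 = -70*12/4 - 48 = -35*6 - 48 = -210 - 48 = -258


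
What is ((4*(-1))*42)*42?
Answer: -7056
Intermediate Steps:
((4*(-1))*42)*42 = -4*42*42 = -168*42 = -7056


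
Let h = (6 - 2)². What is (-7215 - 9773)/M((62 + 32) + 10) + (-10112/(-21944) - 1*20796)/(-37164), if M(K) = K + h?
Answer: -11978653709/84950710 ≈ -141.01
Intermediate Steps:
h = 16 (h = 4² = 16)
M(K) = 16 + K (M(K) = K + 16 = 16 + K)
(-7215 - 9773)/M((62 + 32) + 10) + (-10112/(-21944) - 1*20796)/(-37164) = (-7215 - 9773)/(16 + ((62 + 32) + 10)) + (-10112/(-21944) - 1*20796)/(-37164) = -16988/(16 + (94 + 10)) + (-10112*(-1/21944) - 20796)*(-1/37164) = -16988/(16 + 104) + (1264/2743 - 20796)*(-1/37164) = -16988/120 - 57042164/2743*(-1/37164) = -16988*1/120 + 14260541/25485213 = -4247/30 + 14260541/25485213 = -11978653709/84950710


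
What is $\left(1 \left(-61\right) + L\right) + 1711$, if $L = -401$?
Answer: $1249$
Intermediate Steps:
$\left(1 \left(-61\right) + L\right) + 1711 = \left(1 \left(-61\right) - 401\right) + 1711 = \left(-61 - 401\right) + 1711 = -462 + 1711 = 1249$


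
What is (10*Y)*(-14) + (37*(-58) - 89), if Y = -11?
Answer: -695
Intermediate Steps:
(10*Y)*(-14) + (37*(-58) - 89) = (10*(-11))*(-14) + (37*(-58) - 89) = -110*(-14) + (-2146 - 89) = 1540 - 2235 = -695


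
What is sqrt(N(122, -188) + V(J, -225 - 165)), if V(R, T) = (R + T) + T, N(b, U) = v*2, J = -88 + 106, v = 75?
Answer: 6*I*sqrt(17) ≈ 24.739*I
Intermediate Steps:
J = 18
N(b, U) = 150 (N(b, U) = 75*2 = 150)
V(R, T) = R + 2*T
sqrt(N(122, -188) + V(J, -225 - 165)) = sqrt(150 + (18 + 2*(-225 - 165))) = sqrt(150 + (18 + 2*(-390))) = sqrt(150 + (18 - 780)) = sqrt(150 - 762) = sqrt(-612) = 6*I*sqrt(17)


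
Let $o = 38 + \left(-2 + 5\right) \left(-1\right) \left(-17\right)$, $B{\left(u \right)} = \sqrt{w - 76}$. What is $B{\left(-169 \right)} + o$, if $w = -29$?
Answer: $89 + i \sqrt{105} \approx 89.0 + 10.247 i$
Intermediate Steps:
$B{\left(u \right)} = i \sqrt{105}$ ($B{\left(u \right)} = \sqrt{-29 - 76} = \sqrt{-105} = i \sqrt{105}$)
$o = 89$ ($o = 38 + 3 \left(-1\right) \left(-17\right) = 38 - -51 = 38 + 51 = 89$)
$B{\left(-169 \right)} + o = i \sqrt{105} + 89 = 89 + i \sqrt{105}$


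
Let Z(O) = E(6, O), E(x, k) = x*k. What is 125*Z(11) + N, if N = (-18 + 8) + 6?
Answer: 8246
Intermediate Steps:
E(x, k) = k*x
Z(O) = 6*O (Z(O) = O*6 = 6*O)
N = -4 (N = -10 + 6 = -4)
125*Z(11) + N = 125*(6*11) - 4 = 125*66 - 4 = 8250 - 4 = 8246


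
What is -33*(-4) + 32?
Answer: 164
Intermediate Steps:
-33*(-4) + 32 = 132 + 32 = 164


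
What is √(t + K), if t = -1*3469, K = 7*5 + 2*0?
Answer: I*√3434 ≈ 58.6*I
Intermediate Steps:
K = 35 (K = 35 + 0 = 35)
t = -3469
√(t + K) = √(-3469 + 35) = √(-3434) = I*√3434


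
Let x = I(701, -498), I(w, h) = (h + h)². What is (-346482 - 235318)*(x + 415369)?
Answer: -818816593000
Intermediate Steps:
I(w, h) = 4*h² (I(w, h) = (2*h)² = 4*h²)
x = 992016 (x = 4*(-498)² = 4*248004 = 992016)
(-346482 - 235318)*(x + 415369) = (-346482 - 235318)*(992016 + 415369) = -581800*1407385 = -818816593000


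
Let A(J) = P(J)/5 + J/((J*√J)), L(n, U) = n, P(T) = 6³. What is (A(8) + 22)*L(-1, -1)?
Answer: -326/5 - √2/4 ≈ -65.554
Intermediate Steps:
P(T) = 216
A(J) = 216/5 + J^(-½) (A(J) = 216/5 + J/((J*√J)) = 216*(⅕) + J/(J^(3/2)) = 216/5 + J/J^(3/2) = 216/5 + J^(-½))
(A(8) + 22)*L(-1, -1) = ((216/5 + 8^(-½)) + 22)*(-1) = ((216/5 + √2/4) + 22)*(-1) = (326/5 + √2/4)*(-1) = -326/5 - √2/4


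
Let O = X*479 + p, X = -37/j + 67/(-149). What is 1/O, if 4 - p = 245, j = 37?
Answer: -149/139373 ≈ -0.0010691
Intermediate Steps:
p = -241 (p = 4 - 1*245 = 4 - 245 = -241)
X = -216/149 (X = -37/37 + 67/(-149) = -37*1/37 + 67*(-1/149) = -1 - 67/149 = -216/149 ≈ -1.4497)
O = -139373/149 (O = -216/149*479 - 241 = -103464/149 - 241 = -139373/149 ≈ -935.39)
1/O = 1/(-139373/149) = -149/139373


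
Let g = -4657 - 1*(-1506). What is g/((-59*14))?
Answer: 3151/826 ≈ 3.8148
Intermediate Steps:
g = -3151 (g = -4657 + 1506 = -3151)
g/((-59*14)) = -3151/((-59*14)) = -3151/(-826) = -3151*(-1/826) = 3151/826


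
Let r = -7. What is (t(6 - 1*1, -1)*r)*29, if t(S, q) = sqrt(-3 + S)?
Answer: -203*sqrt(2) ≈ -287.09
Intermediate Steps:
(t(6 - 1*1, -1)*r)*29 = (sqrt(-3 + (6 - 1*1))*(-7))*29 = (sqrt(-3 + (6 - 1))*(-7))*29 = (sqrt(-3 + 5)*(-7))*29 = (sqrt(2)*(-7))*29 = -7*sqrt(2)*29 = -203*sqrt(2)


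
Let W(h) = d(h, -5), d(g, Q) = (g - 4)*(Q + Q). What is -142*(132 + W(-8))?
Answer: -35784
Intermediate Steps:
d(g, Q) = 2*Q*(-4 + g) (d(g, Q) = (-4 + g)*(2*Q) = 2*Q*(-4 + g))
W(h) = 40 - 10*h (W(h) = 2*(-5)*(-4 + h) = 40 - 10*h)
-142*(132 + W(-8)) = -142*(132 + (40 - 10*(-8))) = -142*(132 + (40 + 80)) = -142*(132 + 120) = -142*252 = -35784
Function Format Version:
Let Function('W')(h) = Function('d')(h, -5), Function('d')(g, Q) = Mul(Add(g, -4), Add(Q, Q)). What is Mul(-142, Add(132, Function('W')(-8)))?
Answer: -35784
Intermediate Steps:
Function('d')(g, Q) = Mul(2, Q, Add(-4, g)) (Function('d')(g, Q) = Mul(Add(-4, g), Mul(2, Q)) = Mul(2, Q, Add(-4, g)))
Function('W')(h) = Add(40, Mul(-10, h)) (Function('W')(h) = Mul(2, -5, Add(-4, h)) = Add(40, Mul(-10, h)))
Mul(-142, Add(132, Function('W')(-8))) = Mul(-142, Add(132, Add(40, Mul(-10, -8)))) = Mul(-142, Add(132, Add(40, 80))) = Mul(-142, Add(132, 120)) = Mul(-142, 252) = -35784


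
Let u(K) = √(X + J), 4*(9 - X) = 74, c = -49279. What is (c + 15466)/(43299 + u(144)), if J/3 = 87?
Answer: -2928138174/3749606299 + 33813*√1006/3749606299 ≈ -0.78063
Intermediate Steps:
X = -19/2 (X = 9 - ¼*74 = 9 - 37/2 = -19/2 ≈ -9.5000)
J = 261 (J = 3*87 = 261)
u(K) = √1006/2 (u(K) = √(-19/2 + 261) = √(503/2) = √1006/2)
(c + 15466)/(43299 + u(144)) = (-49279 + 15466)/(43299 + √1006/2) = -33813/(43299 + √1006/2)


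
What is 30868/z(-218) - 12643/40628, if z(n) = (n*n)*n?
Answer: -16529814785/52614438212 ≈ -0.31417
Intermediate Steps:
z(n) = n³ (z(n) = n²*n = n³)
30868/z(-218) - 12643/40628 = 30868/((-218)³) - 12643/40628 = 30868/(-10360232) - 12643*1/40628 = 30868*(-1/10360232) - 12643/40628 = -7717/2590058 - 12643/40628 = -16529814785/52614438212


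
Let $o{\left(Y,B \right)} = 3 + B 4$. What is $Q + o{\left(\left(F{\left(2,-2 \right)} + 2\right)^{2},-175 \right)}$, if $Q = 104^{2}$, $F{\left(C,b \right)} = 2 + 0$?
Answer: $10119$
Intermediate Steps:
$F{\left(C,b \right)} = 2$
$o{\left(Y,B \right)} = 3 + 4 B$
$Q = 10816$
$Q + o{\left(\left(F{\left(2,-2 \right)} + 2\right)^{2},-175 \right)} = 10816 + \left(3 + 4 \left(-175\right)\right) = 10816 + \left(3 - 700\right) = 10816 - 697 = 10119$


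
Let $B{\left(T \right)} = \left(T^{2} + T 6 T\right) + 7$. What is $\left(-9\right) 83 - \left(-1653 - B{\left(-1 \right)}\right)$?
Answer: $920$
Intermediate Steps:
$B{\left(T \right)} = 7 + 7 T^{2}$ ($B{\left(T \right)} = \left(T^{2} + 6 T T\right) + 7 = \left(T^{2} + 6 T^{2}\right) + 7 = 7 T^{2} + 7 = 7 + 7 T^{2}$)
$\left(-9\right) 83 - \left(-1653 - B{\left(-1 \right)}\right) = \left(-9\right) 83 - \left(-1653 - \left(7 + 7 \left(-1\right)^{2}\right)\right) = -747 - \left(-1653 - \left(7 + 7 \cdot 1\right)\right) = -747 - \left(-1653 - \left(7 + 7\right)\right) = -747 - \left(-1653 - 14\right) = -747 - -1667 = -747 + 1667 = 920$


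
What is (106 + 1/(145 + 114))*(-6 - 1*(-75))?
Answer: 1894395/259 ≈ 7314.3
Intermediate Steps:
(106 + 1/(145 + 114))*(-6 - 1*(-75)) = (106 + 1/259)*(-6 + 75) = (106 + 1/259)*69 = (27455/259)*69 = 1894395/259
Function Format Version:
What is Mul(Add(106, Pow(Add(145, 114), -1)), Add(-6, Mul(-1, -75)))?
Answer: Rational(1894395, 259) ≈ 7314.3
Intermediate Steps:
Mul(Add(106, Pow(Add(145, 114), -1)), Add(-6, Mul(-1, -75))) = Mul(Add(106, Pow(259, -1)), Add(-6, 75)) = Mul(Add(106, Rational(1, 259)), 69) = Mul(Rational(27455, 259), 69) = Rational(1894395, 259)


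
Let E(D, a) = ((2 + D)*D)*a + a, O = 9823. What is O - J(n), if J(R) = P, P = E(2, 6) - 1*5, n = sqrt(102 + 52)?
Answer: 9774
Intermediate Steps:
n = sqrt(154) ≈ 12.410
E(D, a) = a + D*a*(2 + D) (E(D, a) = (D*(2 + D))*a + a = D*a*(2 + D) + a = a + D*a*(2 + D))
P = 49 (P = 6*(1 + 2**2 + 2*2) - 1*5 = 6*(1 + 4 + 4) - 5 = 6*9 - 5 = 54 - 5 = 49)
J(R) = 49
O - J(n) = 9823 - 1*49 = 9823 - 49 = 9774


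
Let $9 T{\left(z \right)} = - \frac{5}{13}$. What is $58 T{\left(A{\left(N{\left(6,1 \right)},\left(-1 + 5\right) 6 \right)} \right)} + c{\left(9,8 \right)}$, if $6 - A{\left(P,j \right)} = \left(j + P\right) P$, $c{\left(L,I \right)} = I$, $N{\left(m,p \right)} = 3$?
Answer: $\frac{646}{117} \approx 5.5214$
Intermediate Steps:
$A{\left(P,j \right)} = 6 - P \left(P + j\right)$ ($A{\left(P,j \right)} = 6 - \left(j + P\right) P = 6 - \left(P + j\right) P = 6 - P \left(P + j\right)$)
$T{\left(z \right)} = - \frac{5}{117}$ ($T{\left(z \right)} = \frac{\left(-5\right) \frac{1}{13}}{9} = \frac{1}{9} \left(- \frac{5}{13}\right) = - \frac{5}{117}$)
$58 T{\left(A{\left(N{\left(6,1 \right)},\left(-1 + 5\right) 6 \right)} \right)} + c{\left(9,8 \right)} = 58 \left(- \frac{5}{117}\right) + 8 = - \frac{290}{117} + 8 = \frac{646}{117}$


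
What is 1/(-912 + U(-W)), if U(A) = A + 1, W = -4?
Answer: -1/907 ≈ -0.0011025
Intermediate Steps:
U(A) = 1 + A
1/(-912 + U(-W)) = 1/(-912 + (1 - 1*(-4))) = 1/(-912 + (1 + 4)) = 1/(-912 + 5) = 1/(-907) = -1/907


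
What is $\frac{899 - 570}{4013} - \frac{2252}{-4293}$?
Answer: $\frac{10449673}{17227809} \approx 0.60656$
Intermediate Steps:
$\frac{899 - 570}{4013} - \frac{2252}{-4293} = \left(899 - 570\right) \frac{1}{4013} - - \frac{2252}{4293} = 329 \cdot \frac{1}{4013} + \frac{2252}{4293} = \frac{329}{4013} + \frac{2252}{4293} = \frac{10449673}{17227809}$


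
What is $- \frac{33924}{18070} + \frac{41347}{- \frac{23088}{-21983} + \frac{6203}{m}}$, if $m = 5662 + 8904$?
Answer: $\frac{9200829127239952}{328498948115} \approx 28009.0$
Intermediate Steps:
$m = 14566$
$- \frac{33924}{18070} + \frac{41347}{- \frac{23088}{-21983} + \frac{6203}{m}} = - \frac{33924}{18070} + \frac{41347}{- \frac{23088}{-21983} + \frac{6203}{14566}} = \left(-33924\right) \frac{1}{18070} + \frac{41347}{\left(-23088\right) \left(- \frac{1}{21983}\right) + 6203 \cdot \frac{1}{14566}} = - \frac{16962}{9035} + \frac{41347}{\frac{1776}{1691} + \frac{6203}{14566}} = - \frac{16962}{9035} + \frac{41347}{\frac{36358489}{24631106}} = - \frac{16962}{9035} + 41347 \cdot \frac{24631106}{36358489} = - \frac{16962}{9035} + \frac{1018422339782}{36358489} = \frac{9200829127239952}{328498948115}$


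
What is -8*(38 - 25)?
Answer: -104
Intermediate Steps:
-8*(38 - 25) = -8*13 = -104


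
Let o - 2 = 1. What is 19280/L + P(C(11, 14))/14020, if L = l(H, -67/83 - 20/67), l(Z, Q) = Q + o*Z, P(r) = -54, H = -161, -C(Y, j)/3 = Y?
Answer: -46978587989/1179481570 ≈ -39.830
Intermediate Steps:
o = 3 (o = 2 + 1 = 3)
C(Y, j) = -3*Y
l(Z, Q) = Q + 3*Z
L = -2692112/5561 (L = (-67/83 - 20/67) + 3*(-161) = (-67*1/83 - 20*1/67) - 483 = (-67/83 - 20/67) - 483 = -6149/5561 - 483 = -2692112/5561 ≈ -484.11)
19280/L + P(C(11, 14))/14020 = 19280/(-2692112/5561) - 54/14020 = 19280*(-5561/2692112) - 54*1/14020 = -6701005/168257 - 27/7010 = -46978587989/1179481570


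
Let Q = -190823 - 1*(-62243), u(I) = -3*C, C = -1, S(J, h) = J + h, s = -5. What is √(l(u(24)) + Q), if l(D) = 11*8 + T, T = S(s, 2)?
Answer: I*√128495 ≈ 358.46*I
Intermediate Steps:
T = -3 (T = -5 + 2 = -3)
u(I) = 3 (u(I) = -3*(-1) = 3)
l(D) = 85 (l(D) = 11*8 - 3 = 88 - 3 = 85)
Q = -128580 (Q = -190823 + 62243 = -128580)
√(l(u(24)) + Q) = √(85 - 128580) = √(-128495) = I*√128495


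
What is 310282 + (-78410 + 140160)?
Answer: 372032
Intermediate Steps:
310282 + (-78410 + 140160) = 310282 + 61750 = 372032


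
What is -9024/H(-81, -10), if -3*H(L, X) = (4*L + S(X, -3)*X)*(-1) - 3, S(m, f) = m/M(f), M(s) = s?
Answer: 81216/1063 ≈ 76.403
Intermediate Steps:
S(m, f) = m/f
H(L, X) = 1 - X**2/9 + 4*L/3 (H(L, X) = -((4*L + (X/(-3))*X)*(-1) - 3)/3 = -((4*L + (X*(-1/3))*X)*(-1) - 3)/3 = -((4*L + (-X/3)*X)*(-1) - 3)/3 = -((4*L - X**2/3)*(-1) - 3)/3 = -((-4*L + X**2/3) - 3)/3 = -(-3 - 4*L + X**2/3)/3 = 1 - X**2/9 + 4*L/3)
-9024/H(-81, -10) = -9024/(1 - 1/9*(-10)**2 + (4/3)*(-81)) = -9024/(1 - 1/9*100 - 108) = -9024/(1 - 100/9 - 108) = -9024/(-1063/9) = -9024*(-9/1063) = 81216/1063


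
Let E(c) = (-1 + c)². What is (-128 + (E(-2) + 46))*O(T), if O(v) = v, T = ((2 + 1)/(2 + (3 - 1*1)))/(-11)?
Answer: 219/44 ≈ 4.9773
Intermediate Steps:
T = -3/44 (T = (3/(2 + (3 - 1)))*(-1/11) = (3/(2 + 2))*(-1/11) = (3/4)*(-1/11) = (3*(¼))*(-1/11) = (¾)*(-1/11) = -3/44 ≈ -0.068182)
(-128 + (E(-2) + 46))*O(T) = (-128 + ((-1 - 2)² + 46))*(-3/44) = (-128 + ((-3)² + 46))*(-3/44) = (-128 + (9 + 46))*(-3/44) = (-128 + 55)*(-3/44) = -73*(-3/44) = 219/44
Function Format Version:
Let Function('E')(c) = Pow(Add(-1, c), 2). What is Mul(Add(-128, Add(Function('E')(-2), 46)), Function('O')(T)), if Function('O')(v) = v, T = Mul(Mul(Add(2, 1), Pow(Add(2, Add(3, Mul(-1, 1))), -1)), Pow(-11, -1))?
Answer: Rational(219, 44) ≈ 4.9773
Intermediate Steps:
T = Rational(-3, 44) (T = Mul(Mul(3, Pow(Add(2, Add(3, -1)), -1)), Rational(-1, 11)) = Mul(Mul(3, Pow(Add(2, 2), -1)), Rational(-1, 11)) = Mul(Mul(3, Pow(4, -1)), Rational(-1, 11)) = Mul(Mul(3, Rational(1, 4)), Rational(-1, 11)) = Mul(Rational(3, 4), Rational(-1, 11)) = Rational(-3, 44) ≈ -0.068182)
Mul(Add(-128, Add(Function('E')(-2), 46)), Function('O')(T)) = Mul(Add(-128, Add(Pow(Add(-1, -2), 2), 46)), Rational(-3, 44)) = Mul(Add(-128, Add(Pow(-3, 2), 46)), Rational(-3, 44)) = Mul(Add(-128, Add(9, 46)), Rational(-3, 44)) = Mul(Add(-128, 55), Rational(-3, 44)) = Mul(-73, Rational(-3, 44)) = Rational(219, 44)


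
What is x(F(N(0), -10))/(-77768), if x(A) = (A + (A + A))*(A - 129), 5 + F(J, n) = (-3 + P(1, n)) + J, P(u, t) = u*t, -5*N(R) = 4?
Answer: -104199/972100 ≈ -0.10719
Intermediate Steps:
N(R) = -⅘ (N(R) = -⅕*4 = -⅘)
P(u, t) = t*u
F(J, n) = -8 + J + n (F(J, n) = -5 + ((-3 + n*1) + J) = -5 + ((-3 + n) + J) = -5 + (-3 + J + n) = -8 + J + n)
x(A) = 3*A*(-129 + A) (x(A) = (A + 2*A)*(-129 + A) = (3*A)*(-129 + A) = 3*A*(-129 + A))
x(F(N(0), -10))/(-77768) = (3*(-8 - ⅘ - 10)*(-129 + (-8 - ⅘ - 10)))/(-77768) = (3*(-94/5)*(-129 - 94/5))*(-1/77768) = (3*(-94/5)*(-739/5))*(-1/77768) = (208398/25)*(-1/77768) = -104199/972100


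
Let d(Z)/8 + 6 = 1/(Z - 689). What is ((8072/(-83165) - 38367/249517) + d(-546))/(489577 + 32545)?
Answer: -247343630198581/2676145230062914870 ≈ -9.2425e-5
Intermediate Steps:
d(Z) = -48 + 8/(-689 + Z) (d(Z) = -48 + 8/(Z - 689) = -48 + 8/(-689 + Z))
((8072/(-83165) - 38367/249517) + d(-546))/(489577 + 32545) = ((8072/(-83165) - 38367/249517) + 8*(4135 - 6*(-546))/(-689 - 546))/(489577 + 32545) = ((8072*(-1/83165) - 38367*1/249517) + 8*(4135 + 3276)/(-1235))/522122 = ((-8072/83165 - 38367/249517) + 8*(-1/1235)*7411)*(1/522122) = (-5204892779/20751081305 - 59288/1235)*(1/522122) = -247343630198581/5125517082335*1/522122 = -247343630198581/2676145230062914870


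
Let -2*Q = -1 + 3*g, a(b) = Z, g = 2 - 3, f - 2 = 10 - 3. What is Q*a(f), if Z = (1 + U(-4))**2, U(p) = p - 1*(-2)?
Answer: 2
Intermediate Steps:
U(p) = 2 + p (U(p) = p + 2 = 2 + p)
f = 9 (f = 2 + (10 - 3) = 2 + 7 = 9)
g = -1
Z = 1 (Z = (1 + (2 - 4))**2 = (1 - 2)**2 = (-1)**2 = 1)
a(b) = 1
Q = 2 (Q = -(-1 + 3*(-1))/2 = -(-1 - 3)/2 = -1/2*(-4) = 2)
Q*a(f) = 2*1 = 2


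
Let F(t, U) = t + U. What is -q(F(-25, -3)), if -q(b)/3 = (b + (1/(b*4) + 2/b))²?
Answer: 29673075/12544 ≈ 2365.5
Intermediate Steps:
F(t, U) = U + t
q(b) = -3*(b + 9/(4*b))² (q(b) = -3*(b + (1/(b*4) + 2/b))² = -3*(b + ((¼)/b + 2/b))² = -3*(b + (1/(4*b) + 2/b))² = -3*(b + 9/(4*b))²)
-q(F(-25, -3)) = -(-3)*(9 + 4*(-3 - 25)²)²/(16*(-3 - 25)²) = -(-3)*(9 + 4*(-28)²)²/(16*(-28)²) = -(-3)*(9 + 4*784)²/(16*784) = -(-3)*(9 + 3136)²/(16*784) = -(-3)*3145²/(16*784) = -(-3)*9891025/(16*784) = -1*(-29673075/12544) = 29673075/12544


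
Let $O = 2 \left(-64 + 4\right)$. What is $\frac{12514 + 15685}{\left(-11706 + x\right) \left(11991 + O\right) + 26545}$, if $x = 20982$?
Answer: $\frac{28199}{110141941} \approx 0.00025602$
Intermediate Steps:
$O = -120$ ($O = 2 \left(-60\right) = -120$)
$\frac{12514 + 15685}{\left(-11706 + x\right) \left(11991 + O\right) + 26545} = \frac{12514 + 15685}{\left(-11706 + 20982\right) \left(11991 - 120\right) + 26545} = \frac{28199}{9276 \cdot 11871 + 26545} = \frac{28199}{110115396 + 26545} = \frac{28199}{110141941}$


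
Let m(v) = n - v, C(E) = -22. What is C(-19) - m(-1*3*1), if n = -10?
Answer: -15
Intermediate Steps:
m(v) = -10 - v
C(-19) - m(-1*3*1) = -22 - (-10 - (-1*3)) = -22 - (-10 - (-3)) = -22 - (-10 - 1*(-3)) = -22 - (-10 + 3) = -22 - 1*(-7) = -22 + 7 = -15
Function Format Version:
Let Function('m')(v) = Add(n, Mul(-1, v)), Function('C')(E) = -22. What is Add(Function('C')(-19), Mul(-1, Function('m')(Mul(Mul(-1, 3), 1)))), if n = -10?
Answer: -15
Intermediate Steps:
Function('m')(v) = Add(-10, Mul(-1, v))
Add(Function('C')(-19), Mul(-1, Function('m')(Mul(Mul(-1, 3), 1)))) = Add(-22, Mul(-1, Add(-10, Mul(-1, Mul(Mul(-1, 3), 1))))) = Add(-22, Mul(-1, Add(-10, Mul(-1, Mul(-3, 1))))) = Add(-22, Mul(-1, Add(-10, Mul(-1, -3)))) = Add(-22, Mul(-1, Add(-10, 3))) = Add(-22, Mul(-1, -7)) = Add(-22, 7) = -15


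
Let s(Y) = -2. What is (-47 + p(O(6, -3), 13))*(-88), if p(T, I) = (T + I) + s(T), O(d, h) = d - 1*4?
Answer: 2992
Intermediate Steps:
O(d, h) = -4 + d (O(d, h) = d - 4 = -4 + d)
p(T, I) = -2 + I + T (p(T, I) = (T + I) - 2 = (I + T) - 2 = -2 + I + T)
(-47 + p(O(6, -3), 13))*(-88) = (-47 + (-2 + 13 + (-4 + 6)))*(-88) = (-47 + (-2 + 13 + 2))*(-88) = (-47 + 13)*(-88) = -34*(-88) = 2992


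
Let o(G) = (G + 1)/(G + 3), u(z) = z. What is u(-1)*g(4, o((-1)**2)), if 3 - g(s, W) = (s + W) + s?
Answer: 11/2 ≈ 5.5000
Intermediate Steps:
o(G) = (1 + G)/(3 + G)
g(s, W) = 3 - W - 2*s (g(s, W) = 3 - ((s + W) + s) = 3 - ((W + s) + s) = 3 - (W + 2*s) = 3 + (-W - 2*s) = 3 - W - 2*s)
u(-1)*g(4, o((-1)**2)) = -(3 - (1 + (-1)**2)/(3 + (-1)**2) - 2*4) = -(3 - (1 + 1)/(3 + 1) - 8) = -(3 - 2/4 - 8) = -(3 - 1*1/2 - 8) = -(3 - 1/2 - 8) = -1*(-11/2) = 11/2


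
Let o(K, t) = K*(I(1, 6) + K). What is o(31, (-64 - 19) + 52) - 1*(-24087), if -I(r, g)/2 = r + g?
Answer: 24614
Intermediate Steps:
I(r, g) = -2*g - 2*r (I(r, g) = -2*(r + g) = -2*(g + r) = -2*g - 2*r)
o(K, t) = K*(-14 + K) (o(K, t) = K*((-2*6 - 2*1) + K) = K*((-12 - 2) + K) = K*(-14 + K))
o(31, (-64 - 19) + 52) - 1*(-24087) = 31*(-14 + 31) - 1*(-24087) = 31*17 + 24087 = 527 + 24087 = 24614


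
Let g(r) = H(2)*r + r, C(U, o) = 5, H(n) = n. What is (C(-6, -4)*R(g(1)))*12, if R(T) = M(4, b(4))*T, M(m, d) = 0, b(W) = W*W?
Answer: 0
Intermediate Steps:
b(W) = W²
g(r) = 3*r (g(r) = 2*r + r = 3*r)
R(T) = 0 (R(T) = 0*T = 0)
(C(-6, -4)*R(g(1)))*12 = (5*0)*12 = 0*12 = 0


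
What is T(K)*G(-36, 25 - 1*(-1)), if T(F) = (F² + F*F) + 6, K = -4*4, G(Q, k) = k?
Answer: 13468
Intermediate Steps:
K = -16
T(F) = 6 + 2*F² (T(F) = (F² + F²) + 6 = 2*F² + 6 = 6 + 2*F²)
T(K)*G(-36, 25 - 1*(-1)) = (6 + 2*(-16)²)*(25 - 1*(-1)) = (6 + 2*256)*(25 + 1) = (6 + 512)*26 = 518*26 = 13468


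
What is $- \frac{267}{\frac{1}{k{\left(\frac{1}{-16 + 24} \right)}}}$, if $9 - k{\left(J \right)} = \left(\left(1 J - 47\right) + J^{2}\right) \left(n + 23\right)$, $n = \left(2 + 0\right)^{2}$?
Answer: $- \frac{21773583}{64} \approx -3.4021 \cdot 10^{5}$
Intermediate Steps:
$n = 4$ ($n = 2^{2} = 4$)
$k{\left(J \right)} = 1278 - 27 J - 27 J^{2}$ ($k{\left(J \right)} = 9 - \left(\left(1 J - 47\right) + J^{2}\right) \left(4 + 23\right) = 9 - \left(\left(J - 47\right) + J^{2}\right) 27 = 9 - \left(\left(-47 + J\right) + J^{2}\right) 27 = 9 - \left(-47 + J + J^{2}\right) 27 = 9 - \left(-1269 + 27 J + 27 J^{2}\right) = 1278 - 27 J - 27 J^{2}$)
$- \frac{267}{\frac{1}{k{\left(\frac{1}{-16 + 24} \right)}}} = - \frac{267}{\frac{1}{1278 - \frac{27}{-16 + 24} - 27 \left(\frac{1}{-16 + 24}\right)^{2}}} = - \frac{267}{\frac{1}{1278 - \frac{27}{8} - 27 \left(\frac{1}{8}\right)^{2}}} = - \frac{267}{\frac{1}{1278 - \frac{27}{8} - \frac{27}{64}}} = - \frac{267}{\frac{1}{\frac{81549}{64}}} = - \frac{267}{\frac{64}{81549}} = \left(-267\right) \frac{81549}{64} = - \frac{21773583}{64}$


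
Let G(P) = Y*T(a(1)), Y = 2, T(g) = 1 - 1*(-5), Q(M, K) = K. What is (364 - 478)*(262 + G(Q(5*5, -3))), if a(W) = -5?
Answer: -31236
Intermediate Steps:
T(g) = 6 (T(g) = 1 + 5 = 6)
G(P) = 12 (G(P) = 2*6 = 12)
(364 - 478)*(262 + G(Q(5*5, -3))) = (364 - 478)*(262 + 12) = -114*274 = -31236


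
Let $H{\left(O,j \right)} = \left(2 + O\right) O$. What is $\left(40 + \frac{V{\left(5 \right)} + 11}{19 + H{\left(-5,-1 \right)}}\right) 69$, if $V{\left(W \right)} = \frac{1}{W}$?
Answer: $\frac{236532}{85} \approx 2782.7$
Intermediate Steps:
$H{\left(O,j \right)} = O \left(2 + O\right)$
$\left(40 + \frac{V{\left(5 \right)} + 11}{19 + H{\left(-5,-1 \right)}}\right) 69 = \left(40 + \frac{\frac{1}{5} + 11}{19 - 5 \left(2 - 5\right)}\right) 69 = \left(40 + \frac{\frac{1}{5} + 11}{19 - -15}\right) 69 = \left(40 + \frac{56}{5 \left(19 + 15\right)}\right) 69 = \left(40 + \frac{56}{5 \cdot 34}\right) 69 = \left(40 + \frac{56}{5} \cdot \frac{1}{34}\right) 69 = \left(40 + \frac{28}{85}\right) 69 = \frac{3428}{85} \cdot 69 = \frac{236532}{85}$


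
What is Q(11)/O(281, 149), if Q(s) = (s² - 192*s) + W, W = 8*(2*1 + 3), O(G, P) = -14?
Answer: 1951/14 ≈ 139.36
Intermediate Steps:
W = 40 (W = 8*(2 + 3) = 8*5 = 40)
Q(s) = 40 + s² - 192*s (Q(s) = (s² - 192*s) + 40 = 40 + s² - 192*s)
Q(11)/O(281, 149) = (40 + 11² - 192*11)/(-14) = (40 + 121 - 2112)*(-1/14) = -1951*(-1/14) = 1951/14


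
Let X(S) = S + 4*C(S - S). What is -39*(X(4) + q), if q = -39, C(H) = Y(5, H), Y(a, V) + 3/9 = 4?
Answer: 793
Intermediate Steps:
Y(a, V) = 11/3 (Y(a, V) = -1/3 + 4 = 11/3)
C(H) = 11/3
X(S) = 44/3 + S (X(S) = S + 4*(11/3) = S + 44/3 = 44/3 + S)
-39*(X(4) + q) = -39*((44/3 + 4) - 39) = -39*(56/3 - 39) = -39*(-61/3) = 793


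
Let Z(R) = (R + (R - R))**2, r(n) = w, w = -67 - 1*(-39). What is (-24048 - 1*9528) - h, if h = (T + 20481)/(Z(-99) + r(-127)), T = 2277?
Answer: -328161006/9773 ≈ -33578.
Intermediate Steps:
w = -28 (w = -67 + 39 = -28)
r(n) = -28
Z(R) = R**2 (Z(R) = (R + 0)**2 = R**2)
h = 22758/9773 (h = (2277 + 20481)/((-99)**2 - 28) = 22758/(9801 - 28) = 22758/9773 ≈ 2.3287)
(-24048 - 1*9528) - h = (-24048 - 1*9528) - 1*22758/9773 = (-24048 - 9528) - 22758/9773 = -33576 - 22758/9773 = -328161006/9773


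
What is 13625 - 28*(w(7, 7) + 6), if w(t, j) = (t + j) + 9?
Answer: 12813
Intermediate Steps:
w(t, j) = 9 + j + t (w(t, j) = (j + t) + 9 = 9 + j + t)
13625 - 28*(w(7, 7) + 6) = 13625 - 28*((9 + 7 + 7) + 6) = 13625 - 28*(23 + 6) = 13625 - 28*29 = 13625 - 1*812 = 13625 - 812 = 12813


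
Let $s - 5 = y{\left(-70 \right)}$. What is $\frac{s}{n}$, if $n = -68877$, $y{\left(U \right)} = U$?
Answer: $\frac{65}{68877} \approx 0.00094371$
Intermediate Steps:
$s = -65$ ($s = 5 - 70 = -65$)
$\frac{s}{n} = - \frac{65}{-68877} = \left(-65\right) \left(- \frac{1}{68877}\right) = \frac{65}{68877}$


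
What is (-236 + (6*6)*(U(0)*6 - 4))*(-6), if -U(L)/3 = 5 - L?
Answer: 21720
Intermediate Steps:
U(L) = -15 + 3*L (U(L) = -3*(5 - L) = -15 + 3*L)
(-236 + (6*6)*(U(0)*6 - 4))*(-6) = (-236 + (6*6)*((-15 + 3*0)*6 - 4))*(-6) = (-236 + 36*((-15 + 0)*6 - 4))*(-6) = (-236 + 36*(-15*6 - 4))*(-6) = (-236 + 36*(-90 - 4))*(-6) = (-236 + 36*(-94))*(-6) = (-236 - 3384)*(-6) = -3620*(-6) = 21720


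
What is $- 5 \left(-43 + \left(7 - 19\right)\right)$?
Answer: $275$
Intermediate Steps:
$- 5 \left(-43 + \left(7 - 19\right)\right) = - 5 \left(-43 - 12\right) = \left(-5\right) \left(-55\right) = 275$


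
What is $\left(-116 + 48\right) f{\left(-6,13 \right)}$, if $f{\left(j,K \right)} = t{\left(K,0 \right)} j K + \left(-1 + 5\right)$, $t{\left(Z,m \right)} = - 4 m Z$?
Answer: $-272$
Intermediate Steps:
$t{\left(Z,m \right)} = - 4 Z m$
$f{\left(j,K \right)} = 4$ ($f{\left(j,K \right)} = \left(-4\right) K 0 j K + \left(-1 + 5\right) = 0 j K + 4 = 0 K + 4 = 0 + 4 = 4$)
$\left(-116 + 48\right) f{\left(-6,13 \right)} = \left(-116 + 48\right) 4 = \left(-68\right) 4 = -272$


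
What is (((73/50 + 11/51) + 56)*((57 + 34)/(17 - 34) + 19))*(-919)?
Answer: -15678570092/21675 ≈ -7.2335e+5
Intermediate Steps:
(((73/50 + 11/51) + 56)*((57 + 34)/(17 - 34) + 19))*(-919) = (((73*(1/50) + 11*(1/51)) + 56)*(91/(-17) + 19))*(-919) = (((73/50 + 11/51) + 56)*(91*(-1/17) + 19))*(-919) = ((4273/2550 + 56)*(-91/17 + 19))*(-919) = ((147073/2550)*(232/17))*(-919) = (17060468/21675)*(-919) = -15678570092/21675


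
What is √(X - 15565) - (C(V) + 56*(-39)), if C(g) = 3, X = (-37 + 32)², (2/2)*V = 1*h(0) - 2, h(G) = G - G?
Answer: 2181 + 2*I*√3885 ≈ 2181.0 + 124.66*I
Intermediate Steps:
h(G) = 0
V = -2 (V = 1*0 - 2 = 0 - 2 = -2)
X = 25 (X = (-5)² = 25)
√(X - 15565) - (C(V) + 56*(-39)) = √(25 - 15565) - (3 + 56*(-39)) = √(-15540) - (3 - 2184) = 2*I*√3885 - 1*(-2181) = 2*I*√3885 + 2181 = 2181 + 2*I*√3885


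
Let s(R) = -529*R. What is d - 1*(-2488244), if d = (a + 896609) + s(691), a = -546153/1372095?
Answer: 1380928365559/457365 ≈ 3.0193e+6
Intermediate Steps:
a = -182051/457365 (a = -546153*1/1372095 = -182051/457365 ≈ -0.39804)
d = 242892648499/457365 (d = (-182051/457365 + 896609) - 529*691 = 410077393234/457365 - 365539 = 242892648499/457365 ≈ 5.3107e+5)
d - 1*(-2488244) = 242892648499/457365 - 1*(-2488244) = 242892648499/457365 + 2488244 = 1380928365559/457365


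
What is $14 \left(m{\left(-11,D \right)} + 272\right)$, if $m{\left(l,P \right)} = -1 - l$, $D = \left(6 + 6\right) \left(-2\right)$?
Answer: $3948$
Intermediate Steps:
$D = -24$ ($D = 12 \left(-2\right) = -24$)
$14 \left(m{\left(-11,D \right)} + 272\right) = 14 \left(\left(-1 - -11\right) + 272\right) = 14 \left(\left(-1 + 11\right) + 272\right) = 14 \left(10 + 272\right) = 14 \cdot 282 = 3948$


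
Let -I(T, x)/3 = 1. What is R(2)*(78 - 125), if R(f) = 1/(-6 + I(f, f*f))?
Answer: 47/9 ≈ 5.2222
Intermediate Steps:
I(T, x) = -3 (I(T, x) = -3*1 = -3)
R(f) = -⅑ (R(f) = 1/(-6 - 3) = 1/(-9) = -⅑)
R(2)*(78 - 125) = -(78 - 125)/9 = -⅑*(-47) = 47/9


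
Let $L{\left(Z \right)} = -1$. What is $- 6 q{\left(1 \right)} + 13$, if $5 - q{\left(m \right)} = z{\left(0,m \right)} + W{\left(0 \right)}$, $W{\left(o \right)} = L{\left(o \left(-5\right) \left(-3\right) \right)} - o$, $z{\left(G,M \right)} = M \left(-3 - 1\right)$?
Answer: $-47$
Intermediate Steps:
$z{\left(G,M \right)} = - 4 M$ ($z{\left(G,M \right)} = M \left(-4\right) = - 4 M$)
$W{\left(o \right)} = -1 - o$
$q{\left(m \right)} = 6 + 4 m$ ($q{\left(m \right)} = 5 - \left(- 4 m - 1\right) = 5 - \left(-1 - 4 m\right) = 5 + \left(1 + 4 m\right) = 6 + 4 m$)
$- 6 q{\left(1 \right)} + 13 = - 6 \left(6 + 4 \cdot 1\right) + 13 = - 6 \left(6 + 4\right) + 13 = \left(-6\right) 10 + 13 = -60 + 13 = -47$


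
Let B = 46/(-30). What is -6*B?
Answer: 46/5 ≈ 9.2000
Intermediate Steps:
B = -23/15 (B = 46*(-1/30) = -23/15 ≈ -1.5333)
-6*B = -6*(-23/15) = 46/5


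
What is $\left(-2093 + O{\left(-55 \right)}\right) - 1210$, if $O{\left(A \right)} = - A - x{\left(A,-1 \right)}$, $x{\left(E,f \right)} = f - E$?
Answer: $-3302$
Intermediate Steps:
$O{\left(A \right)} = 1$ ($O{\left(A \right)} = - A - \left(-1 - A\right) = - A + \left(1 + A\right) = 1$)
$\left(-2093 + O{\left(-55 \right)}\right) - 1210 = \left(-2093 + 1\right) - 1210 = -2092 - 1210 = -3302$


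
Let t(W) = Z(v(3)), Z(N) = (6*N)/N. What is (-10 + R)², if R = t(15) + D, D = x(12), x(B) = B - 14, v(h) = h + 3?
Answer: 36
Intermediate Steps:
v(h) = 3 + h
x(B) = -14 + B
Z(N) = 6
t(W) = 6
D = -2 (D = -14 + 12 = -2)
R = 4 (R = 6 - 2 = 4)
(-10 + R)² = (-10 + 4)² = (-6)² = 36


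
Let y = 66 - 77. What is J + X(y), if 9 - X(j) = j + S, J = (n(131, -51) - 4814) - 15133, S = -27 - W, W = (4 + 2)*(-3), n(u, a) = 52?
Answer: -19866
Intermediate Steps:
W = -18 (W = 6*(-3) = -18)
y = -11
S = -9 (S = -27 - 1*(-18) = -27 + 18 = -9)
J = -19895 (J = (52 - 4814) - 15133 = -4762 - 15133 = -19895)
X(j) = 18 - j (X(j) = 9 - (j - 9) = 9 - (-9 + j) = 9 + (9 - j) = 18 - j)
J + X(y) = -19895 + (18 - 1*(-11)) = -19895 + (18 + 11) = -19895 + 29 = -19866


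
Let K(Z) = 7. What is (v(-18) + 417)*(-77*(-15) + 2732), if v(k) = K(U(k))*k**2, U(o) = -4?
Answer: 10436595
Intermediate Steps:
v(k) = 7*k**2
(v(-18) + 417)*(-77*(-15) + 2732) = (7*(-18)**2 + 417)*(-77*(-15) + 2732) = (7*324 + 417)*(1155 + 2732) = (2268 + 417)*3887 = 2685*3887 = 10436595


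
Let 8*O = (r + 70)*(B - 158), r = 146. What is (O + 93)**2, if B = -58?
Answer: 32936121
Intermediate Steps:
O = -5832 (O = ((146 + 70)*(-58 - 158))/8 = (216*(-216))/8 = (1/8)*(-46656) = -5832)
(O + 93)**2 = (-5832 + 93)**2 = (-5739)**2 = 32936121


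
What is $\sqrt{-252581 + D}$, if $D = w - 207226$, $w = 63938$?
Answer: $i \sqrt{395869} \approx 629.18 i$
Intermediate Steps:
$D = -143288$ ($D = 63938 - 207226 = -143288$)
$\sqrt{-252581 + D} = \sqrt{-252581 - 143288} = \sqrt{-395869} = i \sqrt{395869}$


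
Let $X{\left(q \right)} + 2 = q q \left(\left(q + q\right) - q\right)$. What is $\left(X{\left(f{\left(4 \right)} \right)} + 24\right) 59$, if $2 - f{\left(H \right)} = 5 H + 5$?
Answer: $-716555$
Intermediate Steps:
$f{\left(H \right)} = -3 - 5 H$ ($f{\left(H \right)} = 2 - \left(5 H + 5\right) = 2 - \left(5 + 5 H\right) = -3 - 5 H$)
$X{\left(q \right)} = -2 + q^{3}$ ($X{\left(q \right)} = -2 + q q \left(\left(q + q\right) - q\right) = -2 + q^{2} \left(2 q - q\right) = -2 + q^{2} q = -2 + q^{3}$)
$\left(X{\left(f{\left(4 \right)} \right)} + 24\right) 59 = \left(\left(-2 + \left(-3 - 20\right)^{3}\right) + 24\right) 59 = \left(\left(-2 + \left(-23\right)^{3}\right) + 24\right) 59 = \left(\left(-2 - 12167\right) + 24\right) 59 = \left(-12169 + 24\right) 59 = \left(-12145\right) 59 = -716555$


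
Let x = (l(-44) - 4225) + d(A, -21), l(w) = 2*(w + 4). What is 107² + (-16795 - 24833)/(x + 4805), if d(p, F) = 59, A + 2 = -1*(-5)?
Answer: 6358363/559 ≈ 11375.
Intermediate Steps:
l(w) = 8 + 2*w (l(w) = 2*(4 + w) = 8 + 2*w)
A = 3 (A = -2 - 1*(-5) = -2 + 5 = 3)
x = -4246 (x = ((8 + 2*(-44)) - 4225) + 59 = ((8 - 88) - 4225) + 59 = (-80 - 4225) + 59 = -4305 + 59 = -4246)
107² + (-16795 - 24833)/(x + 4805) = 107² + (-16795 - 24833)/(-4246 + 4805) = 11449 - 41628/559 = 6358363/559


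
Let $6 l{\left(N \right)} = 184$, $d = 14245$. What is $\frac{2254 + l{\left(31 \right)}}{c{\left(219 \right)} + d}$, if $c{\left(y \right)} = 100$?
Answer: $\frac{6854}{43035} \approx 0.15927$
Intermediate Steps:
$l{\left(N \right)} = \frac{92}{3}$ ($l{\left(N \right)} = \frac{1}{6} \cdot 184 = \frac{92}{3}$)
$\frac{2254 + l{\left(31 \right)}}{c{\left(219 \right)} + d} = \frac{2254 + \frac{92}{3}}{100 + 14245} = \frac{6854}{3 \cdot 14345} = \frac{6854}{3} \cdot \frac{1}{14345} = \frac{6854}{43035}$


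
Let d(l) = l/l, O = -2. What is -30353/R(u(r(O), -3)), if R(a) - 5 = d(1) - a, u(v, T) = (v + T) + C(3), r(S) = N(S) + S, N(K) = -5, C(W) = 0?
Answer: -30353/16 ≈ -1897.1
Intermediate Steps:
r(S) = -5 + S
d(l) = 1
u(v, T) = T + v (u(v, T) = (v + T) + 0 = (T + v) + 0 = T + v)
R(a) = 6 - a (R(a) = 5 + (1 - a) = 6 - a)
-30353/R(u(r(O), -3)) = -30353/(6 - (-3 + (-5 - 2))) = -30353/(6 - (-3 - 7)) = -30353/(6 - 1*(-10)) = -30353/(6 + 10) = -30353/16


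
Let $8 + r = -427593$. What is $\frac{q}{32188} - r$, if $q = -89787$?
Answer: $\frac{13763531201}{32188} \approx 4.276 \cdot 10^{5}$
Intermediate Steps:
$r = -427601$ ($r = -8 - 427593 = -427601$)
$\frac{q}{32188} - r = - \frac{89787}{32188} - -427601 = \left(-89787\right) \frac{1}{32188} + 427601 = - \frac{89787}{32188} + 427601 = \frac{13763531201}{32188}$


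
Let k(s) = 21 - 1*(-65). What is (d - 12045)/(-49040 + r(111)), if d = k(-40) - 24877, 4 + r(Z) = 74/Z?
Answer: 55254/73565 ≈ 0.75109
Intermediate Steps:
k(s) = 86 (k(s) = 21 + 65 = 86)
r(Z) = -4 + 74/Z
d = -24791 (d = 86 - 24877 = -24791)
(d - 12045)/(-49040 + r(111)) = (-24791 - 12045)/(-49040 + (-4 + 74/111)) = -36836/(-49040 + (-4 + 74*(1/111))) = -36836/(-49040 + (-4 + ⅔)) = -36836/(-49040 - 10/3) = -36836/(-147130/3) = -36836*(-3/147130) = 55254/73565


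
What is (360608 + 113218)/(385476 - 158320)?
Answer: 236913/113578 ≈ 2.0859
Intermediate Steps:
(360608 + 113218)/(385476 - 158320) = 473826/227156 = 473826*(1/227156) = 236913/113578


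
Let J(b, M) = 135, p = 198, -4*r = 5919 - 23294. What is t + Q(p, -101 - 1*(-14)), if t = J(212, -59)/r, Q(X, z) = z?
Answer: -302217/3475 ≈ -86.969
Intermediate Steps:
r = 17375/4 (r = -(5919 - 23294)/4 = -1/4*(-17375) = 17375/4 ≈ 4343.8)
t = 108/3475 (t = 135/(17375/4) = 135*(4/17375) = 108/3475 ≈ 0.031079)
t + Q(p, -101 - 1*(-14)) = 108/3475 + (-101 - 1*(-14)) = 108/3475 + (-101 + 14) = 108/3475 - 87 = -302217/3475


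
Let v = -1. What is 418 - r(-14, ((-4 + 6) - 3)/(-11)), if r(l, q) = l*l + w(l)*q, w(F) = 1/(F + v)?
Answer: 36631/165 ≈ 222.01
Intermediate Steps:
w(F) = 1/(-1 + F) (w(F) = 1/(F - 1) = 1/(-1 + F))
r(l, q) = l**2 + q/(-1 + l) (r(l, q) = l*l + q/(-1 + l) = l**2 + q/(-1 + l))
418 - r(-14, ((-4 + 6) - 3)/(-11)) = 418 - (((-4 + 6) - 3)/(-11) + (-14)**2*(-1 - 14))/(-1 - 14) = 418 - ((2 - 3)*(-1/11) + 196*(-15))/(-15) = 418 - (-1)*(-1*(-1/11) - 2940)/15 = 418 - (-1)*(1/11 - 2940)/15 = 418 - (-1)*(-32339)/(15*11) = 418 - 1*32339/165 = 418 - 32339/165 = 36631/165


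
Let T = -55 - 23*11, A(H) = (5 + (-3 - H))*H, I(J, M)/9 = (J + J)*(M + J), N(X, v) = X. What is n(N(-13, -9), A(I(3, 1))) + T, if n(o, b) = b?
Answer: -46532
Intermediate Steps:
I(J, M) = 18*J*(J + M) (I(J, M) = 9*((J + J)*(M + J)) = 9*((2*J)*(J + M)) = 9*(2*J*(J + M)) = 18*J*(J + M))
A(H) = H*(2 - H) (A(H) = (2 - H)*H = H*(2 - H))
T = -308 (T = -55 - 253 = -308)
n(N(-13, -9), A(I(3, 1))) + T = (18*3*(3 + 1))*(2 - 18*3*(3 + 1)) - 308 = (18*3*4)*(2 - 18*3*4) - 308 = 216*(2 - 1*216) - 308 = 216*(2 - 216) - 308 = 216*(-214) - 308 = -46224 - 308 = -46532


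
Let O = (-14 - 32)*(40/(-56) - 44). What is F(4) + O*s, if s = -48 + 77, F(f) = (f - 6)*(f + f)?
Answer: 417430/7 ≈ 59633.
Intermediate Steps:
F(f) = 2*f*(-6 + f) (F(f) = (-6 + f)*(2*f) = 2*f*(-6 + f))
O = 14398/7 (O = -46*(40*(-1/56) - 44) = -46*(-5/7 - 44) = -46*(-313/7) = 14398/7 ≈ 2056.9)
s = 29
F(4) + O*s = 2*4*(-6 + 4) + (14398/7)*29 = 2*4*(-2) + 417542/7 = -16 + 417542/7 = 417430/7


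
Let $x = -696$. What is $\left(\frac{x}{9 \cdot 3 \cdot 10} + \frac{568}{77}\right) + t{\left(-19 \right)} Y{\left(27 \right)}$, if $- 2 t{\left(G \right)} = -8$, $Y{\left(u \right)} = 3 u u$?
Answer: $\frac{30328448}{3465} \approx 8752.8$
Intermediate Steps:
$Y{\left(u \right)} = 3 u^{2}$
$t{\left(G \right)} = 4$ ($t{\left(G \right)} = \left(- \frac{1}{2}\right) \left(-8\right) = 4$)
$\left(\frac{x}{9 \cdot 3 \cdot 10} + \frac{568}{77}\right) + t{\left(-19 \right)} Y{\left(27 \right)} = \left(- \frac{696}{9 \cdot 3 \cdot 10} + \frac{568}{77}\right) + 4 \cdot 3 \cdot 27^{2} = \left(- \frac{696}{27 \cdot 10} + 568 \cdot \frac{1}{77}\right) + 4 \cdot 3 \cdot 729 = \left(- \frac{696}{270} + \frac{568}{77}\right) + 4 \cdot 2187 = \left(\left(-696\right) \frac{1}{270} + \frac{568}{77}\right) + 8748 = \left(- \frac{116}{45} + \frac{568}{77}\right) + 8748 = \frac{16628}{3465} + 8748 = \frac{30328448}{3465}$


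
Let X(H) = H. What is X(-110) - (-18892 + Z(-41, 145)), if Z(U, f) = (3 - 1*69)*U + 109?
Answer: 15967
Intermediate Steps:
Z(U, f) = 109 - 66*U (Z(U, f) = (3 - 69)*U + 109 = -66*U + 109 = 109 - 66*U)
X(-110) - (-18892 + Z(-41, 145)) = -110 - (-18892 + (109 - 66*(-41))) = -110 - (-18892 + (109 + 2706)) = -110 - (-18892 + 2815) = -110 - 1*(-16077) = -110 + 16077 = 15967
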